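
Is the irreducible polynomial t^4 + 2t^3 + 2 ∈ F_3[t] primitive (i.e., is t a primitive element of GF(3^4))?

Write f(t) = t^4 + 2t^3 + 2.
|GF(3^4)^×| = 3^4 − 1 = 80. Prime factorization: 80 = 2^4·5.
f is primitive ⇔ t has order 80 in GF(3)[t]/(f), i.e. t^(80/q) ≠ 1 for each prime q | 80.
t^(40) mod f = 2.
t^(16) mod f = 2t^2 + t + 2.
None equal 1, so t has full order 80; f is primitive.

Yes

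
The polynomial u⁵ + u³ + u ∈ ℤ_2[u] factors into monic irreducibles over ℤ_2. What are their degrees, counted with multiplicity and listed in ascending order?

Write f(u) = u⁵ + u³ + u.
Roots in ℤ_2: f(0) = 0 → root; f(1) = 1.
Linear factors from roots: (u).
Complete factorization: f(u) = (u)·(u² + u + 1)^2.
Factor degrees with multiplicity: 1 + 2 + 2 = 5.

1, 2, 2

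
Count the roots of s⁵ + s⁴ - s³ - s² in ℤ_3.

Write g(s) = s⁵ + s⁴ - s³ - s².
Evaluate at each of the 3 elements of ℤ_3:
g(0) = 0 → root; g(1) = 0 → root; g(2) = 0 → root.
Roots: {0, 1, 2}.

3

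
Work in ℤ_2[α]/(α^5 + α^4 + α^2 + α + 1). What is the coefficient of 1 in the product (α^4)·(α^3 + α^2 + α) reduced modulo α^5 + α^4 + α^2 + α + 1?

1

Multiply in ℤ_2[α]: (α^4)·(α^3 + α^2 + α) = α^7 + α^6 + α^5.
Reduce using α^5 ≡ α^4 + α^2 + α + 1 (mod α^5 + α^4 + α^2 + α + 1).
Reduced: α^3 + α + 1.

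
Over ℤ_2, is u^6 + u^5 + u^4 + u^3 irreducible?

Write f(u) = u^6 + u^5 + u^4 + u^3.
Check for roots in ℤ_2: f(0) = 0 → root; f(1) = 0 → root.
f(0) = 0, so (u) divides f(u); f is reducible.

No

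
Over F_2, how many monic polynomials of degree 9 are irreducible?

56

By the necklace-counting formula, N_2(9) = (1/9) Σ_{d|9} μ(9/d)·2^d.
Divisors of 9: 1, 3, 9; μ(9/d) for each: 0, -1, 1.
Σ = − 2^3 + 2^9 = 504.
N = 504/9 = 56.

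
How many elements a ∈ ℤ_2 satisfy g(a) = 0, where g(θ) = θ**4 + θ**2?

2

Evaluate at each of the 2 elements of ℤ_2:
g(0) = 0 → root; g(1) = 0 → root.
Roots: {0, 1}.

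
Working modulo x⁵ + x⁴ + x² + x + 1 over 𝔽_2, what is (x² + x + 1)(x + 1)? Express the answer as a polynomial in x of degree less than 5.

Multiply in 𝔽_2[x]: (x² + x + 1)·(x + 1) = x³ + 1.
Reduced: x³ + 1.

x^3 + 1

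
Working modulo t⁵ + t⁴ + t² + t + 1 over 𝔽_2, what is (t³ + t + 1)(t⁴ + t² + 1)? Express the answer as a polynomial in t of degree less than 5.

t^4 + t

Multiply in 𝔽_2[t]: (t³ + t + 1)·(t⁴ + t² + 1) = t⁷ + t⁴ + t² + t + 1.
Reduce using t⁵ ≡ t⁴ + t² + t + 1 (mod t⁵ + t⁴ + t² + t + 1).
Reduced: t⁴ + t.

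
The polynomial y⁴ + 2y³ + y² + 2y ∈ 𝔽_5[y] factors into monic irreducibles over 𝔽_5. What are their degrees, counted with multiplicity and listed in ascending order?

Write h(y) = y⁴ + 2y³ + y² + 2y.
Roots in 𝔽_5: h(0) = 0 → root; h(1) = 1; h(2) = 0 → root; h(3) = 0 → root; h(4) = 3.
Linear factors from roots: (y), (y + 3), (y + 2).
Complete factorization: h(y) = (y)·(y + 3)·(y + 2)^2.
Factor degrees with multiplicity: 1 + 1 + 1 + 1 = 4.

1, 1, 1, 1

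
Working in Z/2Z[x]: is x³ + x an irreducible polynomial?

Write h(x) = x³ + x.
Check for roots in Z/2Z: h(0) = 0 → root; h(1) = 0 → root.
h(0) = 0, so (x) divides h(x); h is reducible.

No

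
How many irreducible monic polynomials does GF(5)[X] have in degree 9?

217000

By the necklace-counting formula, N_5(9) = (1/9) Σ_{d|9} μ(9/d)·5^d.
Divisors of 9: 1, 3, 9; μ(9/d) for each: 0, -1, 1.
Σ = − 5^3 + 5^9 = 1953000.
N = 1953000/9 = 217000.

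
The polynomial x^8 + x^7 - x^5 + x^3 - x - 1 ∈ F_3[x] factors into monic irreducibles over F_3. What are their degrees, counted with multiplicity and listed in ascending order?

1, 1, 1, 1, 2, 2

Write g(x) = x^8 + x^7 - x^5 + x^3 - x - 1.
Roots in F_3: g(0) = 2; g(1) = 0 → root; g(2) = 0 → root.
Linear factors from roots: (x - 1), (x + 1).
Complete factorization: g(x) = (x + 1)·(x - 1)^3·(x^2 + x - 1)·(x^2 - x - 1).
Factor degrees with multiplicity: 1 + 1 + 1 + 1 + 2 + 2 = 8.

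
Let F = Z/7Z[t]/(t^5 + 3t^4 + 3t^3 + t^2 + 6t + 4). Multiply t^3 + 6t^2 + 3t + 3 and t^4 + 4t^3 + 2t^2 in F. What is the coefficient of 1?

Multiply in Z/7Z[t]: (t^3 + 6t^2 + 3t + 3)·(t^4 + 4t^3 + 2t^2) = t^7 + 3t^6 + t^5 + 6t^4 + 4t^3 + 6t^2.
Reduce using t^5 ≡ 4t^4 + 4t^3 + 6t^2 + t + 3 (mod t^5 + 3t^4 + 3t^3 + t^2 + 6t + 4).
Reduced: 4t^4 + 4t^3 + 4t^2 + 5t + 1.

1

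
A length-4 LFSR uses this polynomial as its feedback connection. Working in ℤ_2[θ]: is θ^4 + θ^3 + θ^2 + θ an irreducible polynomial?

No

Write P(θ) = θ^4 + θ^3 + θ^2 + θ.
Check for roots in ℤ_2: P(0) = 0 → root; P(1) = 0 → root.
P(0) = 0, so (θ) divides P(θ); P is reducible.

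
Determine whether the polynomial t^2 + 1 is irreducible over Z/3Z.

Yes

Write g(t) = t^2 + 1.
Check for roots in Z/3Z: g(0) = 1; g(1) = 2; g(2) = 2.
No roots. A degree-2 polynomial over a field with no linear factor is irreducible.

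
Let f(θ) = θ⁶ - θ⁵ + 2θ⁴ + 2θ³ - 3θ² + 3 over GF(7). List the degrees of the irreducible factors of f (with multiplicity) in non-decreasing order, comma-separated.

Complete factorization: f(θ) = (θ⁶ - θ⁵ + 2θ⁴ + 2θ³ - 3θ² + 3).
Factor degrees with multiplicity: 6 = 6.

6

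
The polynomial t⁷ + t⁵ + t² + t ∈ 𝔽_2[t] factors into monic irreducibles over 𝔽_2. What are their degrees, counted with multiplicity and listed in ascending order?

1, 1, 2, 3

Write f(t) = t⁷ + t⁵ + t² + t.
Roots in 𝔽_2: f(0) = 0 → root; f(1) = 0 → root.
Linear factors from roots: (t), (t + 1).
Complete factorization: f(t) = (t)·(t + 1)·(t² + t + 1)·(t³ + t + 1).
Factor degrees with multiplicity: 1 + 1 + 2 + 3 = 7.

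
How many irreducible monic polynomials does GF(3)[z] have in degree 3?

8

By the necklace-counting formula, N_3(3) = (1/3) Σ_{d|3} μ(3/d)·3^d.
Divisors of 3: 1, 3; μ(3/d) for each: -1, 1.
Σ = − 3^1 + 3^3 = 24.
N = 24/3 = 8.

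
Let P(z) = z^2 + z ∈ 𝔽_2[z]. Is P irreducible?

No

Check for roots in 𝔽_2: P(0) = 0 → root; P(1) = 0 → root.
P(0) = 0, so (z) divides P(z); P is reducible.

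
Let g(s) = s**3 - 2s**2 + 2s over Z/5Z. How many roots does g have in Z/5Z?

3

Evaluate at each of the 5 elements of Z/5Z:
g(0) = 0 → root; g(1) = 1; g(2) = 4; g(3) = 0 → root; g(4) = 0 → root.
Roots: {0, 3, 4}.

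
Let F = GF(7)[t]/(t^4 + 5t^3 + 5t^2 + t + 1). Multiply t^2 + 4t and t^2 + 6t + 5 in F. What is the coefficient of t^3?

5

Multiply in GF(7)[t]: (t^2 + 4t)·(t^2 + 6t + 5) = t^4 + 3t^3 + t^2 + 6t.
Reduce using t^4 ≡ 2t^3 + 2t^2 + 6t + 6 (mod t^4 + 5t^3 + 5t^2 + t + 1).
Reduced: 5t^3 + 3t^2 + 5t + 6.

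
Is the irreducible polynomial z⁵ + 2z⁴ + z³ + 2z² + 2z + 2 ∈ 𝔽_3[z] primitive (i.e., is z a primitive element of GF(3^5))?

No

Write f(z) = z⁵ + 2z⁴ + z³ + 2z² + 2z + 2.
|GF(3^5)^×| = 3^5 − 1 = 242. Prime factorization: 242 = 2·11^2.
f is primitive ⇔ z has order 242 in GF(3)[z]/(f), i.e. z^(242/q) ≠ 1 for each prime q | 242.
z^(121) mod f = 1
z^(22) mod f = z⁴ + z² + 2z + 2.
Since z^(121) = 1, the order of z divides 121 < 242; not primitive.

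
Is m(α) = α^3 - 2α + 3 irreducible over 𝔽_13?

Check each element of 𝔽_13 for a root: m(0)=3, m(1)=2, m(2)=7, m(3)=11, m(4)=7, m(5)=1, m(6)=12, m(7)=7, m(8)=5, m(9)=12, m(10)=8, m(11)=12, m(12)=4.
No roots. A degree-3 polynomial over a field with no linear factor is irreducible.

Yes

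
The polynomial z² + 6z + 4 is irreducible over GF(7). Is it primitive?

No

Write f(z) = z² + 6z + 4.
|GF(7^2)^×| = 7^2 − 1 = 48. Prime factorization: 48 = 2^4·3.
f is primitive ⇔ z has order 48 in GF(7)[z]/(f), i.e. z^(48/q) ≠ 1 for each prime q | 48.
z^(24) mod f = 1
z^(16) mod f = 2.
Since z^(24) = 1, the order of z divides 24 < 48; not primitive.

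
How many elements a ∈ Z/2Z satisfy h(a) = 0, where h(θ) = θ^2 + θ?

2

Evaluate at each of the 2 elements of Z/2Z:
h(0) = 0 → root; h(1) = 0 → root.
Roots: {0, 1}.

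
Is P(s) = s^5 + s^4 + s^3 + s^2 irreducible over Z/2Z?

Check for roots in Z/2Z: P(0) = 0 → root; P(1) = 0 → root.
P(0) = 0, so (s) divides P(s); P is reducible.

No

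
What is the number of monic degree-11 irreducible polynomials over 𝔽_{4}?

381300

Gauss's count: N_{4}(11) = (1/11) Σ_{d|11} μ(11/d)·4^d.
Divisors of 11: 1, 11; μ(11/d) for each: -1, 1.
Σ = − 4^1 + 4^11 = 4194300.
N = 4194300/11 = 381300.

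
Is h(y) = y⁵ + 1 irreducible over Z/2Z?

Check for roots in Z/2Z: h(0) = 1; h(1) = 0 → root.
h(1) = 0, so (y − 1) divides h(y); h is reducible.

No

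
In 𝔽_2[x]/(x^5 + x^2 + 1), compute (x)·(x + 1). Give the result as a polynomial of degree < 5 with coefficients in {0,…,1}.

Multiply in 𝔽_2[x]: (x)·(x + 1) = x^2 + x.
Reduced: x^2 + x.

x^2 + x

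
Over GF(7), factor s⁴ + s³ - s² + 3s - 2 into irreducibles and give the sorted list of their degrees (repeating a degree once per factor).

2, 2

Write f(s) = s⁴ + s³ - s² + 3s - 2.
Complete factorization: f(s) = (s² + 2s + 2)·(s² - s - 1).
Factor degrees with multiplicity: 2 + 2 = 4.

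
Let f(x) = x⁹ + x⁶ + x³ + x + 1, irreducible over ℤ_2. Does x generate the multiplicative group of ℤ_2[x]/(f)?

No

|GF(2^9)^×| = 2^9 − 1 = 511. Prime factorization: 511 = 7·73.
f is primitive ⇔ x has order 511 in GF(2)[x]/(f), i.e. x^(511/q) ≠ 1 for each prime q | 511.
x^(73) mod f = 1
x^(7) mod f = x⁷.
Since x^(73) = 1, the order of x divides 73 < 511; not primitive.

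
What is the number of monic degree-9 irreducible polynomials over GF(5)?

x^(5^9) − x is the product of all monic irreducibles of degree dividing 9; Möbius inversion gives N = (1/9) Σ μ(9/d)·5^d.
Divisors of 9: 1, 3, 9; μ(9/d) for each: 0, -1, 1.
Σ = − 5^3 + 5^9 = 1953000.
N = 1953000/9 = 217000.

217000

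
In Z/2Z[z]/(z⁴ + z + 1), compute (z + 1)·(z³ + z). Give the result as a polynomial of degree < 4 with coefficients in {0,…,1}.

Multiply in Z/2Z[z]: (z + 1)·(z³ + z) = z⁴ + z³ + z² + z.
Reduce using z⁴ ≡ z + 1 (mod z⁴ + z + 1).
Reduced: z³ + z² + 1.

z^3 + z^2 + 1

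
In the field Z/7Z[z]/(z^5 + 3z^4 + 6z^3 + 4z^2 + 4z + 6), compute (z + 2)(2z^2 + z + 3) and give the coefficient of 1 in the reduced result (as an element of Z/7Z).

Multiply in Z/7Z[z]: (z + 2)·(2z^2 + z + 3) = 2z^3 + 5z^2 + 5z + 6.
Reduced: 2z^3 + 5z^2 + 5z + 6.

6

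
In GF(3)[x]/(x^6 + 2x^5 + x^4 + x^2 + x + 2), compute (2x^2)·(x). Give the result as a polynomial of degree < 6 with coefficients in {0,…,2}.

2x^3

Multiply in GF(3)[x]: (2x^2)·(x) = 2x^3.
Reduced: 2x^3.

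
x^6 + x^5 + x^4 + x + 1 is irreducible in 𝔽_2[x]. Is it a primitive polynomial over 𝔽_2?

Yes

Write f(x) = x^6 + x^5 + x^4 + x + 1.
|GF(2^6)^×| = 2^6 − 1 = 63. Prime factorization: 63 = 3^2·7.
f is primitive ⇔ x has order 63 in GF(2)[x]/(f), i.e. x^(63/q) ≠ 1 for each prime q | 63.
x^(21) mod f = x^4 + x^3 + 1.
x^(9) mod f = x^5 + x^2 + x + 1.
None equal 1, so x has full order 63; f is primitive.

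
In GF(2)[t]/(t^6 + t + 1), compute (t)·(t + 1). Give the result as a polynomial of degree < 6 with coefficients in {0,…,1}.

Multiply in GF(2)[t]: (t)·(t + 1) = t^2 + t.
Reduced: t^2 + t.

t^2 + t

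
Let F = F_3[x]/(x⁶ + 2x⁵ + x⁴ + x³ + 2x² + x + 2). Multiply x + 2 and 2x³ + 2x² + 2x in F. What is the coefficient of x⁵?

Multiply in F_3[x]: (x + 2)·(2x³ + 2x² + 2x) = 2x⁴ + x.
Reduced: 2x⁴ + x.

0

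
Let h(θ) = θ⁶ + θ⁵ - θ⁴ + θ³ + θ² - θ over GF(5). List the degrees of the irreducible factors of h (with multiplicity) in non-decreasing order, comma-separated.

1, 1, 1, 1, 2

Roots in GF(5): h(0) = 0 → root; h(1) = 2; h(2) = 0 → root; h(3) = 4; h(4) = 0 → root.
Linear factors from roots: (θ), (θ - 2), (θ + 1).
Complete factorization: h(θ) = (θ)·(θ + 1)·(θ - 2)^2·(θ² - θ + 1).
Factor degrees with multiplicity: 1 + 1 + 1 + 1 + 2 = 6.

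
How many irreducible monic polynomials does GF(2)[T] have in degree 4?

3

x^(2^4) − x is the product of all monic irreducibles of degree dividing 4; Möbius inversion gives N = (1/4) Σ μ(4/d)·2^d.
Divisors of 4: 1, 2, 4; μ(4/d) for each: 0, -1, 1.
Σ = − 2^2 + 2^4 = 12.
N = 12/4 = 3.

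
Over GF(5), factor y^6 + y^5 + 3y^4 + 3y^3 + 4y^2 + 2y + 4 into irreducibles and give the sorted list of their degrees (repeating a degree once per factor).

Write h(y) = y^6 + y^5 + 3y^4 + 3y^3 + 4y^2 + 2y + 4.
Roots in GF(5): h(0) = 4; h(1) = 3; h(2) = 2; h(3) = 2; h(4) = 1.
Complete factorization: h(y) = (y^2 + 2)·(y^2 + 3y + 3)·(y^2 + 3y + 4).
Factor degrees with multiplicity: 2 + 2 + 2 = 6.

2, 2, 2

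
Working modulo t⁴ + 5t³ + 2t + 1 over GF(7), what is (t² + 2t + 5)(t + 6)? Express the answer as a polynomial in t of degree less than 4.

t^3 + t^2 + 3t + 2

Multiply in GF(7)[t]: (t² + 2t + 5)·(t + 6) = t³ + t² + 3t + 2.
Reduced: t³ + t² + 3t + 2.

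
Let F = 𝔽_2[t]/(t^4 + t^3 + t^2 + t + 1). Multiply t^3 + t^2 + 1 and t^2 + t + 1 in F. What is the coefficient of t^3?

0

Multiply in 𝔽_2[t]: (t^3 + t^2 + 1)·(t^2 + t + 1) = t^5 + t + 1.
Reduce using t^4 ≡ t^3 + t^2 + t + 1 (mod t^4 + t^3 + t^2 + t + 1).
Reduced: t.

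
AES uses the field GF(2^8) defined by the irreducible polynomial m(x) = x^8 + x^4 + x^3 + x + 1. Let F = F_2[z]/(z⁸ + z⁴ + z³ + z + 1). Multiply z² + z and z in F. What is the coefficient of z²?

1

Multiply in F_2[z]: (z² + z)·(z) = z³ + z².
Reduced: z³ + z².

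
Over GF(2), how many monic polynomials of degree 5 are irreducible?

6

By the necklace-counting formula, N_2(5) = (1/5) Σ_{d|5} μ(5/d)·2^d.
Divisors of 5: 1, 5; μ(5/d) for each: -1, 1.
Σ = − 2^1 + 2^5 = 30.
N = 30/5 = 6.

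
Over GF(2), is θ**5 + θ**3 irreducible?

No

Write P(θ) = θ**5 + θ**3.
Check for roots in GF(2): P(0) = 0 → root; P(1) = 0 → root.
P(0) = 0, so (θ) divides P(θ); P is reducible.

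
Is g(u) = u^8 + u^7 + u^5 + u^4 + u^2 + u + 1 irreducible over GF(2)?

Check for roots in GF(2): g(0) = 1; g(1) = 1.
No roots, so no linear factors.
Monic irreducibles of degree 2 over GF(2): u^2 + u + 1.
u^2 + u + 1 divides g: g(u) = (u^2 + u + 1)·(u^6 + u^4 + 1).

No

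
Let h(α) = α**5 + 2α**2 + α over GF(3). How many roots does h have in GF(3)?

Evaluate at each of the 3 elements of GF(3):
h(0) = 0 → root; h(1) = 1; h(2) = 0 → root.
Roots: {0, 2}.

2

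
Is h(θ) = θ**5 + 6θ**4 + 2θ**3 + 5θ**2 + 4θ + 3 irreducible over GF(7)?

No

Check for roots in GF(7): h(0) = 3; h(1) = 0 → root; h(2) = 0 → root; h(3) = 3; h(4) = 1; h(5) = 0 → root; h(6) = 0 → root.
h(1) = 0, so (θ − 1) divides h(θ); h is reducible.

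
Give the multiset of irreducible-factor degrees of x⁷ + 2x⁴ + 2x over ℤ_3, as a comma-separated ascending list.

Write f(x) = x⁷ + 2x⁴ + 2x.
Roots in ℤ_3: f(0) = 0 → root; f(1) = 2; f(2) = 2.
Linear factors from roots: (x).
Complete factorization: f(x) = (x)·(x² + 2x + 2)^3.
Factor degrees with multiplicity: 1 + 2 + 2 + 2 = 7.

1, 2, 2, 2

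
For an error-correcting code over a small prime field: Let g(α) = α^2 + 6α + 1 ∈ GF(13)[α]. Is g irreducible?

Check each element of GF(13) for a root: g(0)=1, g(1)=8, g(2)=4, g(3)=2, g(4)=2, g(5)=4, g(6)=8, g(7)=1, g(8)=9, g(9)=6, g(10)=5, g(11)=6, g(12)=9.
No roots. A degree-2 polynomial over a field with no linear factor is irreducible.

Yes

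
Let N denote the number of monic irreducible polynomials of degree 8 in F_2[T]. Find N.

30

x^(2^8) − x is the product of all monic irreducibles of degree dividing 8; Möbius inversion gives N = (1/8) Σ μ(8/d)·2^d.
Divisors of 8: 1, 2, 4, 8; μ(8/d) for each: 0, 0, -1, 1.
Σ = − 2^4 + 2^8 = 240.
N = 240/8 = 30.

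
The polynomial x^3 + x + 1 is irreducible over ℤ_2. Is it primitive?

Yes

Write f(x) = x^3 + x + 1.
|GF(2^3)^×| = 2^3 − 1 = 7. Prime factorization: 7 = 7.
f is primitive ⇔ x has order 7 in GF(2)[x]/(f), i.e. x^(7/q) ≠ 1 for each prime q | 7.
x^(1) mod f = x.
None equal 1, so x has full order 7; f is primitive.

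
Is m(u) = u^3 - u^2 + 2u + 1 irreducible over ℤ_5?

No

Check for roots in ℤ_5: m(0) = 1; m(1) = 3; m(2) = 4; m(3) = 0 → root; m(4) = 2.
m(3) = 0, so (u − 3) divides m(u); m is reducible.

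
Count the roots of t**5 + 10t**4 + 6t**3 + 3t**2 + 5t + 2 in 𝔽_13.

Write f(t) = t**5 + 10t**4 + 6t**3 + 3t**2 + 5t + 2.
Evaluate at each of the 13 elements of 𝔽_13:
f(0) = 2; f(1) = 1; f(2) = 4; f(3) = 11; f(4) = 8; f(5) = 9; f(6) = 7; f(7) = 3; f(8) = 9; f(9) = 12; f(10) = 3; f(11) = 6; f(12) = 3.
No element is a root.

0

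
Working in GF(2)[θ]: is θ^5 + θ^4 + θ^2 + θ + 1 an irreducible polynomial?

Write P(θ) = θ^5 + θ^4 + θ^2 + θ + 1.
Check for roots in GF(2): P(0) = 1; P(1) = 1.
No roots, so no linear factors.
Monic irreducibles of degree 2 over GF(2): θ^2 + θ + 1.
None of them divide P (all give nonzero remainder).
No irreducible factor of degree ≤ 2 exists, so P is irreducible over GF(2).

Yes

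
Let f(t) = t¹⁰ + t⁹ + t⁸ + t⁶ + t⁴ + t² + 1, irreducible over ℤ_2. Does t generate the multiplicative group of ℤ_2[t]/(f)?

Yes

|GF(2^10)^×| = 2^10 − 1 = 1023. Prime factorization: 1023 = 3·11·31.
f is primitive ⇔ t has order 1023 in GF(2)[t]/(f), i.e. t^(1023/q) ≠ 1 for each prime q | 1023.
t^(341) mod f = t⁹ + t⁸ + t⁶ + t⁵ + t³ + t² + 1.
t^(93) mod f = t⁹ + t⁷ + t⁶ + t⁵ + t⁴ + t³ + t² + t.
t^(33) mod f = t⁸ + t⁷ + t⁵ + t⁴ + t².
None equal 1, so t has full order 1023; f is primitive.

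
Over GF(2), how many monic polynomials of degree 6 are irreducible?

9

The number of monic irreducibles of degree 6 over GF(2) is (1/6)·Σ_{d∣6} μ(6/d) 2^d.
Divisors of 6: 1, 2, 3, 6; μ(6/d) for each: 1, -1, -1, 1.
Σ = 2^1 − 2^2 − 2^3 + 2^6 = 54.
N = 54/6 = 9.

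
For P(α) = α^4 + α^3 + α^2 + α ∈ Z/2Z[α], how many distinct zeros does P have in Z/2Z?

2

Evaluate at each of the 2 elements of Z/2Z:
P(0) = 0 → root; P(1) = 0 → root.
Roots: {0, 1}.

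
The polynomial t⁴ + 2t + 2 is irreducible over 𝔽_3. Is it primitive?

Yes

Write f(t) = t⁴ + 2t + 2.
|GF(3^4)^×| = 3^4 − 1 = 80. Prime factorization: 80 = 2^4·5.
f is primitive ⇔ t has order 80 in GF(3)[t]/(f), i.e. t^(80/q) ≠ 1 for each prime q | 80.
t^(40) mod f = 2.
t^(16) mod f = t³ + 2t + 2.
None equal 1, so t has full order 80; f is primitive.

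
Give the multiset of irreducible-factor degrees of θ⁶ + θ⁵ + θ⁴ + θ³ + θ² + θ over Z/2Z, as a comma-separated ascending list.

1, 1, 2, 2

Write g(θ) = θ⁶ + θ⁵ + θ⁴ + θ³ + θ² + θ.
Roots in Z/2Z: g(0) = 0 → root; g(1) = 0 → root.
Linear factors from roots: (θ), (θ + 1).
Complete factorization: g(θ) = (θ)·(θ + 1)·(θ² + θ + 1)^2.
Factor degrees with multiplicity: 1 + 1 + 2 + 2 = 6.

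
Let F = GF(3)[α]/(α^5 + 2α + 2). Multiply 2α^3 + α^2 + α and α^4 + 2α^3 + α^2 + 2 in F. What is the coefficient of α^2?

Multiply in GF(3)[α]: (2α^3 + α^2 + α)·(α^4 + 2α^3 + α^2 + 2) = 2α^7 + 2α^6 + 2α^5 + 2α^3 + 2α^2 + 2α.
Reduce using α^5 ≡ α + 1 (mod α^5 + 2α + 2).
Reduced: α^3 + 2.

0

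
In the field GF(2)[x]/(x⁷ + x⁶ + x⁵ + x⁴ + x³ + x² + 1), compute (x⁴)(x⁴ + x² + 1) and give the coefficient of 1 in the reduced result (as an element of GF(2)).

Multiply in GF(2)[x]: (x⁴)·(x⁴ + x² + 1) = x⁸ + x⁶ + x⁴.
Reduce using x⁷ ≡ x⁶ + x⁵ + x⁴ + x³ + x² + 1 (mod x⁷ + x⁶ + x⁵ + x⁴ + x³ + x² + 1).
Reduced: x⁶ + x⁴ + x² + x + 1.

1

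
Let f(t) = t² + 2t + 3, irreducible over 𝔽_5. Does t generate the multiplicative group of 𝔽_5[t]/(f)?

|GF(5^2)^×| = 5^2 − 1 = 24. Prime factorization: 24 = 2^3·3.
f is primitive ⇔ t has order 24 in GF(5)[t]/(f), i.e. t^(24/q) ≠ 1 for each prime q | 24.
t^(12) mod f = 4.
t^(8) mod f = 4t + 1.
None equal 1, so t has full order 24; f is primitive.

Yes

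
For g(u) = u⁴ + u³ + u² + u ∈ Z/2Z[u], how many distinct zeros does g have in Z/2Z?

Evaluate at each of the 2 elements of Z/2Z:
g(0) = 0 → root; g(1) = 0 → root.
Roots: {0, 1}.

2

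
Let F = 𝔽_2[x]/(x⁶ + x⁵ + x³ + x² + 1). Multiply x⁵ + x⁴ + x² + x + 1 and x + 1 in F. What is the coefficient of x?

0

Multiply in 𝔽_2[x]: (x⁵ + x⁴ + x² + x + 1)·(x + 1) = x⁶ + x⁴ + x³ + 1.
Reduce using x⁶ ≡ x⁵ + x³ + x² + 1 (mod x⁶ + x⁵ + x³ + x² + 1).
Reduced: x⁵ + x⁴ + x².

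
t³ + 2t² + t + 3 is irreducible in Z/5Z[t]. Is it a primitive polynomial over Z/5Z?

Write f(t) = t³ + 2t² + t + 3.
|GF(5^3)^×| = 5^3 − 1 = 124. Prime factorization: 124 = 2^2·31.
f is primitive ⇔ t has order 124 in GF(5)[t]/(f), i.e. t^(124/q) ≠ 1 for each prime q | 124.
t^(62) mod f = 4.
t^(4) mod f = 3t² + 4t + 1.
None equal 1, so t has full order 124; f is primitive.

Yes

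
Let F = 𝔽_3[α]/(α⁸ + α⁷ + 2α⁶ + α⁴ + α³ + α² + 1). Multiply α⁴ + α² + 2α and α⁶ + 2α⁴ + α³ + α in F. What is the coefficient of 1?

1

Multiply in 𝔽_3[α]: (α⁴ + α² + 2α)·(α⁶ + 2α⁴ + α³ + α) = α¹⁰ + 2α⁶ + 2α⁴ + α³ + 2α².
Reduce using α⁸ ≡ 2α⁷ + α⁶ + 2α⁴ + 2α³ + 2α² + 2 (mod α⁸ + α⁷ + 2α⁶ + α⁴ + α³ + α² + 1).
Reduced: 2α² + α + 1.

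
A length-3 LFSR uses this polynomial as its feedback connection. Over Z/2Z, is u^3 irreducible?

Write m(u) = u^3.
Check for roots in Z/2Z: m(0) = 0 → root; m(1) = 1.
m(0) = 0, so (u) divides m(u); m is reducible.

No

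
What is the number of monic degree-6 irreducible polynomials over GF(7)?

By the necklace-counting formula, N_7(6) = (1/6) Σ_{d|6} μ(6/d)·7^d.
Divisors of 6: 1, 2, 3, 6; μ(6/d) for each: 1, -1, -1, 1.
Σ = 7^1 − 7^2 − 7^3 + 7^6 = 117264.
N = 117264/6 = 19544.

19544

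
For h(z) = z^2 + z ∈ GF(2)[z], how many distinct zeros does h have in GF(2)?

2

Evaluate at each of the 2 elements of GF(2):
h(0) = 0 → root; h(1) = 0 → root.
Roots: {0, 1}.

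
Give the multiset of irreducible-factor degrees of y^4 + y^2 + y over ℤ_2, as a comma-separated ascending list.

Write f(y) = y^4 + y^2 + y.
Roots in ℤ_2: f(0) = 0 → root; f(1) = 1.
Linear factors from roots: (y).
Complete factorization: f(y) = (y)·(y^3 + y + 1).
Factor degrees with multiplicity: 1 + 3 = 4.

1, 3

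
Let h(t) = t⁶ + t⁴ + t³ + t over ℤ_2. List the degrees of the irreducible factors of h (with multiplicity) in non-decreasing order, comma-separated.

1, 1, 1, 1, 2

Roots in ℤ_2: h(0) = 0 → root; h(1) = 0 → root.
Linear factors from roots: (t), (t + 1).
Complete factorization: h(t) = (t)·(t + 1)^3·(t² + t + 1).
Factor degrees with multiplicity: 1 + 1 + 1 + 1 + 2 = 6.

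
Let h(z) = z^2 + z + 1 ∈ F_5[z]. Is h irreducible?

Check for roots in F_5: h(0) = 1; h(1) = 3; h(2) = 2; h(3) = 3; h(4) = 1.
No roots. A degree-2 polynomial over a field with no linear factor is irreducible.

Yes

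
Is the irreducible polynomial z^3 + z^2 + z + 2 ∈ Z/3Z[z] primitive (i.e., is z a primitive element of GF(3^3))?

Write f(z) = z^3 + z^2 + z + 2.
|GF(3^3)^×| = 3^3 − 1 = 26. Prime factorization: 26 = 2·13.
f is primitive ⇔ z has order 26 in GF(3)[z]/(f), i.e. z^(26/q) ≠ 1 for each prime q | 26.
z^(13) mod f = 1
z^(2) mod f = z^2.
Since z^(13) = 1, the order of z divides 13 < 26; not primitive.

No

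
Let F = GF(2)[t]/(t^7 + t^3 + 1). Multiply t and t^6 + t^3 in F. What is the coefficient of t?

Multiply in GF(2)[t]: (t)·(t^6 + t^3) = t^7 + t^4.
Reduce using t^7 ≡ t^3 + 1 (mod t^7 + t^3 + 1).
Reduced: t^4 + t^3 + 1.

0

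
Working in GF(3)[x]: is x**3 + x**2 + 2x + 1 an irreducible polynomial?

Yes

Write f(x) = x**3 + x**2 + 2x + 1.
Check for roots in GF(3): f(0) = 1; f(1) = 2; f(2) = 2.
No roots. A degree-3 polynomial over a field with no linear factor is irreducible.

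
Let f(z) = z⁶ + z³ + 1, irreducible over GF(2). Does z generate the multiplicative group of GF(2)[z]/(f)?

|GF(2^6)^×| = 2^6 − 1 = 63. Prime factorization: 63 = 3^2·7.
f is primitive ⇔ z has order 63 in GF(2)[z]/(f), i.e. z^(63/q) ≠ 1 for each prime q | 63.
z^(21) mod f = z³.
z^(9) mod f = 1
Since z^(9) = 1, the order of z divides 9 < 63; not primitive.

No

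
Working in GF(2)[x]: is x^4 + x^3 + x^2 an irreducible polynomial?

No

Write f(x) = x^4 + x^3 + x^2.
Check for roots in GF(2): f(0) = 0 → root; f(1) = 1.
f(0) = 0, so (x) divides f(x); f is reducible.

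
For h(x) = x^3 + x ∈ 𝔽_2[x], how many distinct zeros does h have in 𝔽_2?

2

Evaluate at each of the 2 elements of 𝔽_2:
h(0) = 0 → root; h(1) = 0 → root.
Roots: {0, 1}.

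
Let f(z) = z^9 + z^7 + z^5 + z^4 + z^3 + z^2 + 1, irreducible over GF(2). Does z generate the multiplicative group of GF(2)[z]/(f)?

Yes

|GF(2^9)^×| = 2^9 − 1 = 511. Prime factorization: 511 = 7·73.
f is primitive ⇔ z has order 511 in GF(2)[z]/(f), i.e. z^(511/q) ≠ 1 for each prime q | 511.
z^(73) mod f = z^7 + z^4 + 1.
z^(7) mod f = z^7.
None equal 1, so z has full order 511; f is primitive.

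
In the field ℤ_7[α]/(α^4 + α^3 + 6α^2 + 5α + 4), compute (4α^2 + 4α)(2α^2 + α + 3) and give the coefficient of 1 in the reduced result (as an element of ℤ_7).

Multiply in ℤ_7[α]: (4α^2 + 4α)·(2α^2 + α + 3) = α^4 + 5α^3 + 2α^2 + 5α.
Reduce using α^4 ≡ 6α^3 + α^2 + 2α + 3 (mod α^4 + α^3 + 6α^2 + 5α + 4).
Reduced: 4α^3 + 3α^2 + 3.

3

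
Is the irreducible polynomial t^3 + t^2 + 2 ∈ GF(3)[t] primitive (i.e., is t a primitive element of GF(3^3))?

No

Write f(t) = t^3 + t^2 + 2.
|GF(3^3)^×| = 3^3 − 1 = 26. Prime factorization: 26 = 2·13.
f is primitive ⇔ t has order 26 in GF(3)[t]/(f), i.e. t^(26/q) ≠ 1 for each prime q | 26.
t^(13) mod f = 1
t^(2) mod f = t^2.
Since t^(13) = 1, the order of t divides 13 < 26; not primitive.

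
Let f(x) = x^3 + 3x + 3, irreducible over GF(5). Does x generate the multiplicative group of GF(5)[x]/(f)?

|GF(5^3)^×| = 5^3 − 1 = 124. Prime factorization: 124 = 2^2·31.
f is primitive ⇔ x has order 124 in GF(5)[x]/(f), i.e. x^(124/q) ≠ 1 for each prime q | 124.
x^(62) mod f = 4.
x^(4) mod f = 2x^2 + 2x.
None equal 1, so x has full order 124; f is primitive.

Yes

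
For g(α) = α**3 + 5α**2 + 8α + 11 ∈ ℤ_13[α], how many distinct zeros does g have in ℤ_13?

Evaluate at each of the 13 elements of ℤ_13:
g(0) = 11; g(1) = 12; g(2) = 3; g(3) = 3; g(4) = 5; g(5) = 2; g(6) = 0 → root; g(7) = 5; g(8) = 10; g(9) = 8; g(10) = 5; g(11) = 7; g(12) = 7.
Roots: {6}.

1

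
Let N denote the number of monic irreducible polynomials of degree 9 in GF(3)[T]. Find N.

By the necklace-counting formula, N_3(9) = (1/9) Σ_{d|9} μ(9/d)·3^d.
Divisors of 9: 1, 3, 9; μ(9/d) for each: 0, -1, 1.
Σ = − 3^3 + 3^9 = 19656.
N = 19656/9 = 2184.

2184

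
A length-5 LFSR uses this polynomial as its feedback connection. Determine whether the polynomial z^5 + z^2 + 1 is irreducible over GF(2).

Write h(z) = z^5 + z^2 + 1.
Check for roots in GF(2): h(0) = 1; h(1) = 1.
No roots, so no linear factors.
Monic irreducibles of degree 2 over GF(2): z^2 + z + 1.
None of them divide h (all give nonzero remainder).
No irreducible factor of degree ≤ 2 exists, so h is irreducible over GF(2).

Yes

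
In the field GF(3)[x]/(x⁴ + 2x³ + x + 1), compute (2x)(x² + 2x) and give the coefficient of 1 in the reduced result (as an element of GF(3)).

Multiply in GF(3)[x]: (2x)·(x² + 2x) = 2x³ + x².
Reduced: 2x³ + x².

0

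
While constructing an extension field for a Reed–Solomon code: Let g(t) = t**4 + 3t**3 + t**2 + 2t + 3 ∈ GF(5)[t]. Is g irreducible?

No

Check for roots in GF(5): g(0) = 3; g(1) = 0 → root; g(2) = 1; g(3) = 0 → root; g(4) = 0 → root.
g(1) = 0, so (t − 1) divides g(t); g is reducible.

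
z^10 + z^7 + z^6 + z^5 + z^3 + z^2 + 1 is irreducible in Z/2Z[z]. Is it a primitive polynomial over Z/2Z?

No

Write f(z) = z^10 + z^7 + z^6 + z^5 + z^3 + z^2 + 1.
|GF(2^10)^×| = 2^10 − 1 = 1023. Prime factorization: 1023 = 3·11·31.
f is primitive ⇔ z has order 1023 in GF(2)[z]/(f), i.e. z^(1023/q) ≠ 1 for each prime q | 1023.
z^(341) mod f = 1
z^(93) mod f = z^9 + z^7 + z^6 + z^5 + z^3 + z.
z^(33) mod f = z^6 + z^5 + z^4 + z.
Since z^(341) = 1, the order of z divides 341 < 1023; not primitive.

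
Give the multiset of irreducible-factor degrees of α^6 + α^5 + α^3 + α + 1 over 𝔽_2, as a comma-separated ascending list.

Write h(α) = α^6 + α^5 + α^3 + α + 1.
Roots in 𝔽_2: h(0) = 1; h(1) = 1.
Complete factorization: h(α) = (α^2 + α + 1)^3.
Factor degrees with multiplicity: 2 + 2 + 2 = 6.

2, 2, 2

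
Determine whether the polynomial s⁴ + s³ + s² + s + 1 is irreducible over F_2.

Write f(s) = s⁴ + s³ + s² + s + 1.
Check for roots in F_2: f(0) = 1; f(1) = 1.
No roots, so no linear factors.
Monic irreducibles of degree 2 over GF(2): s² + s + 1.
None of them divide f (all give nonzero remainder).
No irreducible factor of degree ≤ 2 exists, so f is irreducible over GF(2).

Yes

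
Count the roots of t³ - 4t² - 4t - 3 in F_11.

0

Write g(t) = t³ - 4t² - 4t - 3.
Evaluate at each of the 11 elements of F_11:
g(0) = 8; g(1) = 1; g(2) = 3; g(3) = 9; g(4) = 3; g(5) = 2; g(6) = 1; g(7) = 6; g(8) = 1; g(9) = 3; g(10) = 7.
No element is a root.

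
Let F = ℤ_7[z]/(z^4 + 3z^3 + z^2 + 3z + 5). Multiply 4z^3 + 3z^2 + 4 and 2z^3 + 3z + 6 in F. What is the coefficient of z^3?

1

Multiply in ℤ_7[z]: (4z^3 + 3z^2 + 4)·(2z^3 + 3z + 6) = z^6 + 6z^5 + 5z^4 + 6z^3 + 4z^2 + 5z + 3.
Reduce using z^4 ≡ 4z^3 + 6z^2 + 4z + 2 (mod z^4 + 3z^3 + z^2 + 3z + 5).
Reduced: z^3 + 2z^2 + 5z.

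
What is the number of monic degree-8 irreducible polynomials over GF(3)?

810

x^(3^8) − x is the product of all monic irreducibles of degree dividing 8; Möbius inversion gives N = (1/8) Σ μ(8/d)·3^d.
Divisors of 8: 1, 2, 4, 8; μ(8/d) for each: 0, 0, -1, 1.
Σ = − 3^4 + 3^8 = 6480.
N = 6480/8 = 810.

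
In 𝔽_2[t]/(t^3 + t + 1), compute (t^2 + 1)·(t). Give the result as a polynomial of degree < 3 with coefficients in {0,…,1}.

Multiply in 𝔽_2[t]: (t^2 + 1)·(t) = t^3 + t.
Reduce using t^3 ≡ t + 1 (mod t^3 + t + 1).
Reduced: 1.

1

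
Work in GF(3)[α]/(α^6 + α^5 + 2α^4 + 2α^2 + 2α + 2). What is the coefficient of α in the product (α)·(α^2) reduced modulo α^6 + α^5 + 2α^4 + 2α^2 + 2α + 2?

Multiply in GF(3)[α]: (α)·(α^2) = α^3.
Reduced: α^3.

0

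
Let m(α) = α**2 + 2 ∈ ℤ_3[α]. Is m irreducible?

No

Check for roots in ℤ_3: m(0) = 2; m(1) = 0 → root; m(2) = 0 → root.
m(1) = 0, so (α − 1) divides m(α); m is reducible.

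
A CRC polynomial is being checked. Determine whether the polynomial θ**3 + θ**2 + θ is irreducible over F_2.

No

Write m(θ) = θ**3 + θ**2 + θ.
Check for roots in F_2: m(0) = 0 → root; m(1) = 1.
m(0) = 0, so (θ) divides m(θ); m is reducible.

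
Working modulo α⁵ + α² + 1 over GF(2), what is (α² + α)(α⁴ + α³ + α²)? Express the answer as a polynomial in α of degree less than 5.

Multiply in GF(2)[α]: (α² + α)·(α⁴ + α³ + α²) = α⁶ + α³.
Reduce using α⁵ ≡ α² + 1 (mod α⁵ + α² + 1).
Reduced: α.

α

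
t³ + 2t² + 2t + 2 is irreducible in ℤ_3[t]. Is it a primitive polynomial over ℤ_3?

Write f(t) = t³ + 2t² + 2t + 2.
|GF(3^3)^×| = 3^3 − 1 = 26. Prime factorization: 26 = 2·13.
f is primitive ⇔ t has order 26 in GF(3)[t]/(f), i.e. t^(26/q) ≠ 1 for each prime q | 26.
t^(13) mod f = 1
t^(2) mod f = t².
Since t^(13) = 1, the order of t divides 13 < 26; not primitive.

No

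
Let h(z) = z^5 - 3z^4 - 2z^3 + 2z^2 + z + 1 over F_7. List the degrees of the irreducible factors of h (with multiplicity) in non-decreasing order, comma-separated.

1, 1, 1, 2

Linear factors from roots: (z - 1), (z - 2), (z + 1).
Complete factorization: h(z) = (z + 1)·(z - 2)·(z - 1)·(z^2 - z - 3).
Factor degrees with multiplicity: 1 + 1 + 1 + 2 = 5.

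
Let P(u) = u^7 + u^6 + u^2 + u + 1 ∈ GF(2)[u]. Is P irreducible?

No

Check for roots in GF(2): P(0) = 1; P(1) = 1.
No roots, so no linear factors.
Monic irreducibles of degree 2 over GF(2): u^2 + u + 1.
None of them divide P (all give nonzero remainder).
Monic irreducibles of degree 3 over GF(2): u^3 + u + 1, u^3 + u^2 + 1.
u^3 + u^2 + 1 divides P: P(u) = (u^3 + u^2 + 1)·(u^4 + u + 1).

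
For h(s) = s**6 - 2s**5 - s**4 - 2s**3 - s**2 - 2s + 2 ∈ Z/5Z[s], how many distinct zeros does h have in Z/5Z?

2

Evaluate at each of the 5 elements of Z/5Z:
h(0) = 2; h(1) = 0 → root; h(2) = 2; h(3) = 0 → root; h(4) = 2.
Roots: {1, 3}.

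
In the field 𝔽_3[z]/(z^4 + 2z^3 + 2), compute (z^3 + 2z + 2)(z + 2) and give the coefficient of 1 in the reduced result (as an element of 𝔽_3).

2

Multiply in 𝔽_3[z]: (z^3 + 2z + 2)·(z + 2) = z^4 + 2z^3 + 2z^2 + 1.
Reduce using z^4 ≡ z^3 + 1 (mod z^4 + 2z^3 + 2).
Reduced: 2z^2 + 2.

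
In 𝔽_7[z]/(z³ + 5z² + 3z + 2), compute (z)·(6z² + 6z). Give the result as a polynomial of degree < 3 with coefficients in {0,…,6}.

4z^2 + 3z + 2

Multiply in 𝔽_7[z]: (z)·(6z² + 6z) = 6z³ + 6z².
Reduce using z³ ≡ 2z² + 4z + 5 (mod z³ + 5z² + 3z + 2).
Reduced: 4z² + 3z + 2.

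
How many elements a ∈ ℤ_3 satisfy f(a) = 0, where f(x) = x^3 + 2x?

3

Evaluate at each of the 3 elements of ℤ_3:
f(0) = 0 → root; f(1) = 0 → root; f(2) = 0 → root.
Roots: {0, 1, 2}.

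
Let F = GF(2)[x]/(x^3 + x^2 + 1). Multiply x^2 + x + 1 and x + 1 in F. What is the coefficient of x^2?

1

Multiply in GF(2)[x]: (x^2 + x + 1)·(x + 1) = x^3 + 1.
Reduce using x^3 ≡ x^2 + 1 (mod x^3 + x^2 + 1).
Reduced: x^2.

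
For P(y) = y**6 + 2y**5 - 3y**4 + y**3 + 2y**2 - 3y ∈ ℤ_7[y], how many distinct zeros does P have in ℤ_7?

6

Evaluate at each of the 7 elements of ℤ_7:
P(0) = 0 → root; P(1) = 0 → root; P(2) = 6; P(3) = 0 → root; P(4) = 0 → root; P(5) = 0 → root; P(6) = 0 → root.
Roots: {0, 1, 3, 4, 5, 6}.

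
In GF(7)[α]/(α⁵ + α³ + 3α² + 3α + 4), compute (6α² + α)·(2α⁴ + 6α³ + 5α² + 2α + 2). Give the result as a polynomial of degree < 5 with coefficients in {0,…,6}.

Multiply in GF(7)[α]: (6α² + α)·(2α⁴ + 6α³ + 5α² + 2α + 2) = 5α⁶ + 3α⁵ + α⁴ + 3α³ + 2α.
Reduce using α⁵ ≡ 6α³ + 4α² + 4α + 3 (mod α⁵ + α³ + 3α² + 3α + 4).
Reduced: 3α⁴ + 6α³ + 4α² + α + 2.

3α^4 + 6α^3 + 4α^2 + α + 2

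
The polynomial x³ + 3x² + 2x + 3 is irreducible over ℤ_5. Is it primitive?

Write f(x) = x³ + 3x² + 2x + 3.
|GF(5^3)^×| = 5^3 − 1 = 124. Prime factorization: 124 = 2^2·31.
f is primitive ⇔ x has order 124 in GF(5)[x]/(f), i.e. x^(124/q) ≠ 1 for each prime q | 124.
x^(62) mod f = 4.
x^(4) mod f = 2x² + 3x + 4.
None equal 1, so x has full order 124; f is primitive.

Yes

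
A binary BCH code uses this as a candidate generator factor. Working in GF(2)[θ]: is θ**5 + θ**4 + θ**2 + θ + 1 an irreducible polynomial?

Yes

Write h(θ) = θ**5 + θ**4 + θ**2 + θ + 1.
Check for roots in GF(2): h(0) = 1; h(1) = 1.
No roots, so no linear factors.
Monic irreducibles of degree 2 over GF(2): θ**2 + θ + 1.
None of them divide h (all give nonzero remainder).
No irreducible factor of degree ≤ 2 exists, so h is irreducible over GF(2).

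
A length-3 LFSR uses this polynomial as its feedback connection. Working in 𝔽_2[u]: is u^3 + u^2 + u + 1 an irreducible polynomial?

No

Write h(u) = u^3 + u^2 + u + 1.
Check for roots in 𝔽_2: h(0) = 1; h(1) = 0 → root.
h(1) = 0, so (u − 1) divides h(u); h is reducible.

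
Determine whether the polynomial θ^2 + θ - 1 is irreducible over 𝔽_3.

Write P(θ) = θ^2 + θ - 1.
Check for roots in 𝔽_3: P(0) = 2; P(1) = 1; P(2) = 2.
No roots. A degree-2 polynomial over a field with no linear factor is irreducible.

Yes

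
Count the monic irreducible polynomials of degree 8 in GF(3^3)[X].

35303625630

Gauss's count: N_{27}(8) = (1/8) Σ_{d|8} μ(8/d)·27^d.
Divisors of 8: 1, 2, 4, 8; μ(8/d) for each: 0, 0, -1, 1.
Σ = − 27^4 + 27^8 = 282429005040.
N = 282429005040/8 = 35303625630.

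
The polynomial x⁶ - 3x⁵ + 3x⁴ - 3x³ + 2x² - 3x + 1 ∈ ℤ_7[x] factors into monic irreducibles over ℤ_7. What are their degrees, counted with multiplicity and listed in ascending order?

Write f(x) = x⁶ - 3x⁵ + 3x⁴ - 3x³ + 2x² - 3x + 1.
Complete factorization: f(x) = (x⁶ - 3x⁵ + 3x⁴ - 3x³ + 2x² - 3x + 1).
Factor degrees with multiplicity: 6 = 6.

6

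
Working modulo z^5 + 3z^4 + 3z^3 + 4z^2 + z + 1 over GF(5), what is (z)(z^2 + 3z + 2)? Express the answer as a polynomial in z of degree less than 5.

Multiply in GF(5)[z]: (z)·(z^2 + 3z + 2) = z^3 + 3z^2 + 2z.
Reduced: z^3 + 3z^2 + 2z.

z^3 + 3z^2 + 2z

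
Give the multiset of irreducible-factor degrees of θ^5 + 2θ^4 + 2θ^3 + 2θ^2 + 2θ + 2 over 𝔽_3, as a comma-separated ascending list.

2, 3

Write f(θ) = θ^5 + 2θ^4 + 2θ^3 + 2θ^2 + 2θ + 2.
Roots in 𝔽_3: f(0) = 2; f(1) = 2; f(2) = 1.
Complete factorization: f(θ) = (θ^2 + θ + 2)·(θ^3 + θ^2 + 2θ + 1).
Factor degrees with multiplicity: 2 + 3 = 5.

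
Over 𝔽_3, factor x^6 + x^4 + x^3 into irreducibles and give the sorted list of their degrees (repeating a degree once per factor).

1, 1, 1, 1, 2

Write f(x) = x^6 + x^4 + x^3.
Roots in 𝔽_3: f(0) = 0 → root; f(1) = 0 → root; f(2) = 1.
Linear factors from roots: (x), (x + 2).
Complete factorization: f(x) = (x + 2)·(x)^3·(x^2 + x + 2).
Factor degrees with multiplicity: 1 + 1 + 1 + 1 + 2 = 6.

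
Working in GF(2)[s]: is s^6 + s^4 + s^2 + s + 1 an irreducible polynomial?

Write g(s) = s^6 + s^4 + s^2 + s + 1.
Check for roots in GF(2): g(0) = 1; g(1) = 1.
No roots, so no linear factors.
Monic irreducibles of degree 2 over GF(2): s^2 + s + 1.
None of them divide g (all give nonzero remainder).
Monic irreducibles of degree 3 over GF(2): s^3 + s + 1, s^3 + s^2 + 1.
None of them divide g (all give nonzero remainder).
No irreducible factor of degree ≤ 3 exists, so g is irreducible over GF(2).

Yes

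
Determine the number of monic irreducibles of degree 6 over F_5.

2580

Gauss's count: N_{5}(6) = (1/6) Σ_{d|6} μ(6/d)·5^d.
Divisors of 6: 1, 2, 3, 6; μ(6/d) for each: 1, -1, -1, 1.
Σ = 5^1 − 5^2 − 5^3 + 5^6 = 15480.
N = 15480/6 = 2580.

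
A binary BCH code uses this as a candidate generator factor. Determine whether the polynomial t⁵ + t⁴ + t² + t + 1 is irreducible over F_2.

Write f(t) = t⁵ + t⁴ + t² + t + 1.
Check for roots in F_2: f(0) = 1; f(1) = 1.
No roots, so no linear factors.
Monic irreducibles of degree 2 over GF(2): t² + t + 1.
None of them divide f (all give nonzero remainder).
No irreducible factor of degree ≤ 2 exists, so f is irreducible over GF(2).

Yes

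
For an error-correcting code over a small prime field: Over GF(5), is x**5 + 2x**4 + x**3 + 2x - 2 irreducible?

Write h(x) = x**5 + 2x**4 + x**3 + 2x - 2.
Check for roots in GF(5): h(0) = 3; h(1) = 4; h(2) = 4; h(3) = 1; h(4) = 1.
No roots, so no linear factors.
Degree-2 irreducible divisors: test the 10 monic irreducibles of degree 2 over GF(5).
None of them divide h (all give nonzero remainder).
No irreducible factor of degree ≤ 2 exists, so h is irreducible over GF(5).

Yes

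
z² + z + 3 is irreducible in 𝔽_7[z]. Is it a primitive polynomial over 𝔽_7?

Yes

Write f(z) = z² + z + 3.
|GF(7^2)^×| = 7^2 − 1 = 48. Prime factorization: 48 = 2^4·3.
f is primitive ⇔ z has order 48 in GF(7)[z]/(f), i.e. z^(48/q) ≠ 1 for each prime q | 48.
z^(24) mod f = 6.
z^(16) mod f = 2.
None equal 1, so z has full order 48; f is primitive.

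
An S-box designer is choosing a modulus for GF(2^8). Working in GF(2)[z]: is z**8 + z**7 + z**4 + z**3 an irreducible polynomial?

Write m(z) = z**8 + z**7 + z**4 + z**3.
Check for roots in GF(2): m(0) = 0 → root; m(1) = 0 → root.
m(0) = 0, so (z) divides m(z); m is reducible.

No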